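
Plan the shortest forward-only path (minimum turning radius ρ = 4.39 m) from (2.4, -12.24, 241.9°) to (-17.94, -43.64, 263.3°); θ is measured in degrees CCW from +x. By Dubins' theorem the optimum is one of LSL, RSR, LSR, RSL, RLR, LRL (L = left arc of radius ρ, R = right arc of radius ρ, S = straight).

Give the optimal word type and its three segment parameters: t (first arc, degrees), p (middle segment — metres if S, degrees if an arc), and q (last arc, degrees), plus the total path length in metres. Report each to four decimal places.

RSL: t = 5.5988°, p = 34.9877 m, q = 26.9988°, L = 37.4853 m

Let ψ = atan2(Δy, Δx) = atan2(-31.40, -20.34) = -122.9340° be the start→goal bearing.
Normalize: d = |goal − start| / ρ = 37.412239/4.39 = 8.522150, α = (θ_start − ψ) mod 360° = 4.8340° = 0.084369 rad, β = (θ_goal − ψ) mod 360° = 26.2340° = 0.457869 rad.
Common terms: sin α = 0.084269, cos α = 0.996443, sin β = 0.442038, cos β = 0.896996, cos(α−β) = 0.931056, d² = 72.627041. Work in radians in the unit-radius frame; every candidate has L = ρ·(t + p + q).
LSL: p² = 2 + d² − 2cos(α−β) + 2d(sin α − sin β) = 66.667006; p = √p² = 8.164987; φ = atan2(cos β − cos α, d + sin α − sin β) = -0.012180 rad; t = (φ − α) mod 2π = 6.186636 rad, q = (β − φ) mod 2π = 0.470049 rad → L = 4.39·(6.186636 + 8.164987 + 0.470049) = 4.39·14.821672 = 65.067142 m
RSR: p² = 2 + d² − 2cos(α−β) + 2d(sin β − sin α) = 78.862853; p = √p² = 8.880476; φ = atan2(cos α − cos β, d − sin α + sin β) = 0.011199 rad; t = (α − φ) mod 2π = 0.073170 rad, q = (φ − β) mod 2π = 5.836515 rad → L = 4.39·(0.073170 + 8.880476 + 5.836515) = 4.39·14.790161 = 64.928806 m
LSR: p² = d² − 2 + 2cos(α−β) + 2d(sin α + sin β) = 81.459685; p = √p² = 9.025502; φ = atan2(−cos α − cos β, d + sin α + sin β) − atan2(−2, p) = 0.011791 rad; t = (φ − α) mod 2π = 6.210608 rad, q = (φ − β) mod 2π = 5.837107 rad → L = 4.39·(6.210608 + 9.025502 + 5.837107) = 4.39·21.073217 = 92.511423 m
RSL: p² = d² − 2 + 2cos(α−β) − 2d(sin α + sin β) = 63.518621; p = √p² = 7.969857; φ = atan2(cos α + cos β, d − sin α − sin β) − atan2(2, p) = -0.013348 rad; t = (α − φ) mod 2π = 0.097717 rad, q = (β − φ) mod 2π = 0.471218 rad → L = 4.39·(0.097717 + 7.969857 + 0.471218) = 4.39·8.538792 = 37.485298 m
RLR: c = (6 − d² + 2cos(α−β) + 2d(sin α − sin β))/8 = -8.857857, |c| > 1 → infeasible
LRL: c = (6 − d² + 2cos(α−β) − 2d(sin α − sin β))/8 = -7.333376, |c| > 1 → infeasible
Shortest: RSL with L = 37.485298 m ≈ 37.4853 m
Convert RSL to answer units (arcs ×180/π): t = 0.097717·180/π = 5.5988°, p = ρ·p = 4.39·7.969857 = 34.9877 m, q = 0.471218·180/π = 26.9988°, L = 37.4853 m.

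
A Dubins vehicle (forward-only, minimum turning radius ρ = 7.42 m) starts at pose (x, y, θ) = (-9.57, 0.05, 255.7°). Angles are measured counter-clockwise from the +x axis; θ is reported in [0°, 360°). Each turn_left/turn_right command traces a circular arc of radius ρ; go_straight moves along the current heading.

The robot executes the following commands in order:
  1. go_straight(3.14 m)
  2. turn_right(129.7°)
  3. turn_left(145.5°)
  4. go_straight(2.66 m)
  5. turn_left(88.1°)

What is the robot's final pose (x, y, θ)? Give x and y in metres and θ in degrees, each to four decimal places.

set_pose: (x, y, θ) = (-9.5700, 0.0500, 255.7000°), ρ = 7.42
go_straight(3.14): x += 3.14·cos θ, y += 3.14·sin θ → (-10.3456, -2.9927, 255.7000°)
turn_right(129.7°): centre at ρ to the right, rotate −129.7° → (-23.5386, -5.5213, 126.0000°)
turn_left(145.5°): centre at ρ to the left, rotate +145.5° → (-36.9589, -10.0769, 271.5000°)
go_straight(2.66): x += 2.66·cos θ, y += 2.66·sin θ → (-36.8893, -12.7360, 271.5000°)
turn_left(88.1°): centre at ρ to the left, rotate +88.1° → (-29.5237, -19.9616, 359.6000°)

(-29.5237, -19.9616, 359.6000°)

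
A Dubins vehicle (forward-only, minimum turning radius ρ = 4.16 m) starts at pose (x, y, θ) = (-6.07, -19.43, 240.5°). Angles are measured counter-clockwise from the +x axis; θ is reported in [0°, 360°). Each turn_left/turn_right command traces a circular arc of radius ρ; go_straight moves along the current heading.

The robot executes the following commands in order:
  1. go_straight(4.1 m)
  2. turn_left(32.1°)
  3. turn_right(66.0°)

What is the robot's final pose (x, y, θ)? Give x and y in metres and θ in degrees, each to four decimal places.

set_pose: (x, y, θ) = (-6.0700, -19.4300, 240.5000°), ρ = 4.16
go_straight(4.1): x += 4.1·cos θ, y += 4.1·sin θ → (-8.0889, -22.9985, 240.5000°)
turn_left(32.1°): centre at ρ to the left, rotate +32.1° → (-8.6240, -25.2357, 272.6000°)
turn_right(66.0°): centre at ρ to the right, rotate −66.0° → (-10.9170, -29.1440, 206.6000°)

(-10.9170, -29.1440, 206.6000°)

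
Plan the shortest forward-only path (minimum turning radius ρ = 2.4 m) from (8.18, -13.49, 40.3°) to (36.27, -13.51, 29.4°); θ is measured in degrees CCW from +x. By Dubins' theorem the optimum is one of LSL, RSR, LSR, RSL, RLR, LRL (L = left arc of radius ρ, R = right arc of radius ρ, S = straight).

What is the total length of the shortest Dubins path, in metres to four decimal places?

28.2951 m

Let ψ = atan2(Δy, Δx) = atan2(-0.02, 28.09) = -0.0408° be the start→goal bearing.
Normalize: d = |goal − start| / ρ = 28.090007/2.4 = 11.704170, α = (θ_start − ψ) mod 360° = 40.3408° = 0.704080 rad, β = (θ_goal − ψ) mod 360° = 29.4408° = 0.513839 rad.
Common terms: sin α = 0.647333, cos α = 0.762208, sin β = 0.491524, cos β = 0.870864, cos(α−β) = 0.981959, d² = 136.987587. Work in radians in the unit-radius frame; every candidate has L = ρ·(t + p + q).
LSL: p² = 2 + d² − 2cos(α−β) + 2d(sin α − sin β) = 140.670892; p = √p² = 11.860476; φ = atan2(cos β − cos α, d + sin α − sin β) = 0.009161 rad; t = (φ − α) mod 2π = 5.588267 rad, q = (β − φ) mod 2π = 0.504677 rad → L = 2.4·(5.588267 + 11.860476 + 0.504677) = 2.4·17.953420 = 43.088209 m
RSR: p² = 2 + d² − 2cos(α−β) + 2d(sin β − sin α) = 133.376446; p = √p² = 11.548872; φ = atan2(cos α − cos β, d − sin α + sin β) = -0.009409 rad; t = (α − φ) mod 2π = 0.713488 rad, q = (φ − β) mod 2π = 5.759938 rad → L = 2.4·(0.713488 + 11.548872 + 5.759938) = 2.4·18.022298 = 43.253516 m
LSR: p² = d² − 2 + 2cos(α−β) + 2d(sin α + sin β) = 163.610245; p = √p² = 12.791022; φ = atan2(−cos α − cos β, d + sin α + sin β) − atan2(−2, p) = 0.028626 rad; t = (φ − α) mod 2π = 5.607732 rad, q = (φ − β) mod 2π = 5.797973 rad → L = 2.4·(5.607732 + 12.791022 + 5.797973) = 2.4·24.196727 = 58.072144 m
RSL: p² = d² − 2 + 2cos(α−β) − 2d(sin α + sin β) = 110.292763; p = √p² = 10.502036; φ = atan2(cos α + cos β, d − sin α − sin β) − atan2(2, p) = -0.034830 rad; t = (α − φ) mod 2π = 0.738910 rad, q = (β − φ) mod 2π = 0.548669 rad → L = 2.4·(0.738910 + 10.502036 + 0.548669) = 2.4·11.789615 = 28.295077 m
RLR: c = (6 − d² + 2cos(α−β) + 2d(sin α − sin β))/8 = -15.672056, |c| > 1 → infeasible
LRL: c = (6 − d² + 2cos(α−β) − 2d(sin α − sin β))/8 = -16.583862, |c| > 1 → infeasible
Shortest: RSL with L = 28.295077 m ≈ 28.2951 m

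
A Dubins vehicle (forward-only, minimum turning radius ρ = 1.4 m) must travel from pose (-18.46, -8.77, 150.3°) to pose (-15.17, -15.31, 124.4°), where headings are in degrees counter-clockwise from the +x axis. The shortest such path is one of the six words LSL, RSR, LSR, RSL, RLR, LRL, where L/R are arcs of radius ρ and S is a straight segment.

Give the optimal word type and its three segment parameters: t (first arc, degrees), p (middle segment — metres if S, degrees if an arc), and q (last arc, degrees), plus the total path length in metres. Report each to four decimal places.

Let ψ = atan2(Δy, Δx) = atan2(-6.54, 3.29) = -63.2949° be the start→goal bearing.
Normalize: d = |goal − start| / ρ = 7.320908/1.4 = 5.229220, α = (θ_start − ψ) mod 360° = 213.5949° = 3.727935 rad, β = (θ_goal − ψ) mod 360° = 187.6949° = 3.275895 rad.
Common terms: sin α = -0.553318, cos α = -0.832970, sin β = -0.133899, cos β = -0.990995, cos(α−β) = 0.899558, d² = 27.344745. Work in radians in the unit-radius frame; every candidate has L = ρ·(t + p + q).
LSL: p² = 2 + d² − 2cos(α−β) + 2d(sin α − sin β) = 23.159157; p = √p² = 4.812396; φ = atan2(cos β − cos α, d + sin α − sin β) = -0.032843 rad; t = (φ − α) mod 2π = 2.522407 rad, q = (β − φ) mod 2π = 3.308738 rad → L = 1.4·(2.522407 + 4.812396 + 3.308738) = 1.4·10.643541 = 14.900958 m
RSR: p² = 2 + d² − 2cos(α−β) + 2d(sin β − sin α) = 31.932101; p = √p² = 5.650850; φ = atan2(cos α − cos β, d − sin α + sin β) = 0.027968 rad; t = (α − φ) mod 2π = 3.699967 rad, q = (φ − β) mod 2π = 3.035259 rad → L = 1.4·(3.699967 + 5.650850 + 3.035259) = 1.4·12.386075 = 17.340505 m
LSR: p² = d² − 2 + 2cos(α−β) + 2d(sin α + sin β) = 19.956643; p = √p² = 4.467286; φ = atan2(−cos α − cos β, d + sin α + sin β) − atan2(−2, p) = 0.802804 rad; t = (φ − α) mod 2π = 3.358054 rad, q = (φ − β) mod 2π = 3.810095 rad → L = 1.4·(3.358054 + 4.467286 + 3.810095) = 1.4·11.635435 = 16.289609 m
RSL: p² = d² − 2 + 2cos(α−β) − 2d(sin α + sin β) = 34.331077; p = √p² = 5.859273; φ = atan2(cos α + cos β, d − sin α − sin β) − atan2(2, p) = -0.627981 rad; t = (α − φ) mod 2π = 4.355916 rad, q = (β − φ) mod 2π = 3.903876 rad → L = 1.4·(4.355916 + 5.859273 + 3.903876) = 1.4·14.119065 = 19.766691 m
RLR: c = (6 − d² + 2cos(α−β) + 2d(sin α − sin β))/8 = -2.991513, |c| > 1 → infeasible
LRL: c = (6 − d² + 2cos(α−β) − 2d(sin α − sin β))/8 = -1.894895, |c| > 1 → infeasible
Shortest: LSL with L = 14.900958 m ≈ 14.9010 m
Convert LSL to answer units (arcs ×180/π): t = 2.522407·180/π = 144.5233°, p = ρ·p = 1.4·4.812396 = 6.7374 m, q = 3.308738·180/π = 189.5767°, L = 14.9010 m.

LSL: t = 144.5233°, p = 6.7374 m, q = 189.5767°, L = 14.9010 m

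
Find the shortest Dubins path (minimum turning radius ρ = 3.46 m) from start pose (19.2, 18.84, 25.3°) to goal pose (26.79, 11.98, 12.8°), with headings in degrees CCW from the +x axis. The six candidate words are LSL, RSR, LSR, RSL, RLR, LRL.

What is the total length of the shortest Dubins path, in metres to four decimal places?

Let ψ = atan2(Δy, Δx) = atan2(-6.86, 7.59) = -42.1079° be the start→goal bearing.
Normalize: d = |goal − start| / ρ = 10.230723/3.46 = 2.956856, α = (θ_start − ψ) mod 360° = 67.4079° = 1.176490 rad, β = (θ_goal − ψ) mod 360° = 54.9079° = 0.958324 rad.
Common terms: sin α = 0.923263, cos α = 0.384168, sin β = 0.818229, cos β = 0.574892, cos(α−β) = 0.976296, d² = 8.743000. Work in radians in the unit-radius frame; every candidate has L = ρ·(t + p + q).
LSL: p² = 2 + d² − 2cos(α−β) + 2d(sin α − sin β) = 9.411550; p = √p² = 3.067825; φ = atan2(cos β − cos α, d + sin α − sin β) = 0.062209 rad; t = (φ − α) mod 2π = 5.168904 rad, q = (β − φ) mod 2π = 0.896115 rad → L = 3.46·(5.168904 + 3.067825 + 0.896115) = 3.46·9.132844 = 31.599640 m
RSR: p² = 2 + d² − 2cos(α−β) + 2d(sin β − sin α) = 8.169267; p = √p² = 2.858193; φ = atan2(cos α − cos β, d − sin α + sin β) = -0.066779 rad; t = (α − φ) mod 2π = 1.243269 rad, q = (φ − β) mod 2π = 5.258082 rad → L = 3.46·(1.243269 + 2.858193 + 5.258082) = 3.46·9.359544 = 32.384023 m
LSR: p² = d² − 2 + 2cos(α−β) + 2d(sin α + sin β) = 18.994280; p = √p² = 4.358243; φ = atan2(−cos α − cos β, d + sin α + sin β) − atan2(−2, p) = 0.228870 rad; t = (φ − α) mod 2π = 5.335565 rad, q = (φ − β) mod 2π = 5.553731 rad → L = 3.46·(5.335565 + 4.358243 + 5.553731) = 3.46·15.247540 = 52.756487 m
RSL: p² = d² − 2 + 2cos(α−β) − 2d(sin α + sin β) = -1.603096 < 0 → infeasible
RLR: c = (6 − d² + 2cos(α−β) + 2d(sin α − sin β))/8 = -0.021158; p = 2π − arccos c = 4.691229 rad; φ = atan2(cos α − cos β, d − sin α + sin β) = -0.066779 rad; t = (α − φ + p/2) mod 2π = 3.588884 rad, q = (α − β − t + p) mod 2π = 1.320512 rad → L = 3.46·(3.588884 + 4.691229 + 1.320512) = 3.46·9.600624 = 33.218160 m
LRL: c = (6 − d² + 2cos(α−β) − 2d(sin α − sin β))/8 = -0.176444; p = 2π − arccos c = 4.535017 rad; φ = atan2(cos β − cos α, d + sin α − sin β) = 0.062209 rad; t = (φ − α + p/2) mod 2π = 1.153227 rad, q = (β − α − t + p) mod 2π = 3.163623 rad → L = 3.46·(1.153227 + 4.535017 + 3.163623) = 3.46·8.851867 = 30.627461 m
Shortest: LRL with L = 30.627461 m ≈ 30.6275 m

30.6275 m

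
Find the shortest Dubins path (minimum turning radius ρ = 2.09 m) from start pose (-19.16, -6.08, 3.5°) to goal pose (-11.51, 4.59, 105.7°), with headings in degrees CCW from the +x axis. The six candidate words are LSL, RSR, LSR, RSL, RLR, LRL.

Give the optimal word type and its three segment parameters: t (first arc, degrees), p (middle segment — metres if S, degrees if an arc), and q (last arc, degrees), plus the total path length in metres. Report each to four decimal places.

LSL: t = 50.7821°, p = 9.8760 m, q = 51.4179°, L = 13.6040 m

Let ψ = atan2(Δy, Δx) = atan2(10.67, 7.65) = 54.3609° be the start→goal bearing.
Normalize: d = |goal − start| / ρ = 13.129029/2.09 = 6.281832, α = (θ_start − ψ) mod 360° = 309.1391° = 5.395496 rad, β = (θ_goal − ψ) mod 360° = 51.3391° = 0.896037 rad.
Common terms: sin α = -0.775615, cos α = 0.631206, sin β = 0.780857, cos β = 0.624709, cos(α−β) = -0.211325, d² = 39.461413. Work in radians in the unit-radius frame; every candidate has L = ρ·(t + p + q).
LSL: p² = 2 + d² − 2cos(α−β) + 2d(sin α − sin β) = 22.329062; p = √p² = 4.725364; φ = atan2(cos β − cos α, d + sin α − sin β) = -0.001375 rad; t = (φ − α) mod 2π = 0.886315 rad, q = (β − φ) mod 2π = 0.897412 rad → L = 2.09·(0.886315 + 4.725364 + 0.897412) = 2.09·6.509090 = 13.603999 m
RSR: p² = 2 + d² − 2cos(α−β) + 2d(sin β − sin α) = 61.439064; p = √p² = 7.838307; φ = atan2(cos α − cos β, d − sin α + sin β) = 0.000829 rad; t = (α − φ) mod 2π = 5.394667 rad, q = (φ − β) mod 2π = 5.387977 rad → L = 2.09·(5.394667 + 7.838307 + 5.387977) = 2.09·18.620952 = 38.917789 m
LSR: p² = d² − 2 + 2cos(α−β) + 2d(sin α + sin β) = 37.104622; p = √p² = 6.091356; φ = atan2(−cos α − cos β, d + sin α + sin β) − atan2(−2, p) = 0.120078 rad; t = (φ − α) mod 2π = 1.007768 rad, q = (φ − β) mod 2π = 5.507227 rad → L = 2.09·(1.007768 + 6.091356 + 5.507227) = 2.09·12.606351 = 26.347273 m
RSL: p² = d² − 2 + 2cos(α−β) − 2d(sin α + sin β) = 36.972906; p = √p² = 6.080535; φ = atan2(cos α + cos β, d − sin α − sin β) − atan2(2, p) = -0.120285 rad; t = (α − φ) mod 2π = 5.515781 rad, q = (β − φ) mod 2π = 1.016322 rad → L = 2.09·(5.515781 + 6.080535 + 1.016322) = 2.09·12.612638 = 26.360413 m
RLR: c = (6 − d² + 2cos(α−β) + 2d(sin α − sin β))/8 = -6.679883, |c| > 1 → infeasible
LRL: c = (6 − d² + 2cos(α−β) − 2d(sin α − sin β))/8 = -1.791133, |c| > 1 → infeasible
Shortest: LSL with L = 13.603999 m ≈ 13.6040 m
Convert LSL to answer units (arcs ×180/π): t = 0.886315·180/π = 50.7821°, p = ρ·p = 2.09·4.725364 = 9.8760 m, q = 0.897412·180/π = 51.4179°, L = 13.6040 m.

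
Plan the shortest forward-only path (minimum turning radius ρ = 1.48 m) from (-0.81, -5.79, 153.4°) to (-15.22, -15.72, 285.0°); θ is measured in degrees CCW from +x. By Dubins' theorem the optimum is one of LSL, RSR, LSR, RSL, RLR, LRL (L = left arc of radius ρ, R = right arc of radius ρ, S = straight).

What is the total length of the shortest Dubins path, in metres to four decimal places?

18.2100 m

Let ψ = atan2(Δy, Δx) = atan2(-9.93, -14.41) = -145.4291° be the start→goal bearing.
Normalize: d = |goal − start| / ρ = 17.500086/1.48 = 11.824382, α = (θ_start − ψ) mod 360° = 298.8291° = 5.215551 rad, β = (θ_goal − ψ) mod 360° = 70.4291° = 1.229219 rad.
Common terms: sin α = -0.876062, cos α = 0.482198, sin β = 0.942228, cos β = 0.334973, cos(α−β) = -0.663926, d² = 139.816015. Work in radians in the unit-radius frame; every candidate has L = ρ·(t + p + q).
LSL: p² = 2 + d² − 2cos(α−β) + 2d(sin α − sin β) = 100.143565; p = √p² = 10.007176; φ = atan2(cos β − cos α, d + sin α − sin β) = -0.014712 rad; t = (φ − α) mod 2π = 1.052921 rad, q = (β − φ) mod 2π = 1.243932 rad → L = 1.48·(1.052921 + 10.007176 + 1.243932) = 1.48·12.304029 = 18.209963 m
RSR: p² = 2 + d² − 2cos(α−β) + 2d(sin β − sin α) = 186.144171; p = √p² = 13.643466; φ = atan2(cos α − cos β, d − sin α + sin β) = 0.010791 rad; t = (α − φ) mod 2π = 5.204760 rad, q = (φ − β) mod 2π = 5.064757 rad → L = 1.48·(5.204760 + 13.643466 + 5.064757) = 1.48·23.912984 = 35.391216 m
LSR: p² = d² − 2 + 2cos(α−β) + 2d(sin α + sin β) = 138.052898; p = √p² = 11.749591; φ = atan2(−cos α − cos β, d + sin α + sin β) − atan2(−2, p) = 0.099986 rad; t = (φ − α) mod 2π = 1.167620 rad, q = (φ − β) mod 2π = 5.153952 rad → L = 1.48·(1.167620 + 11.749591 + 5.153952) = 1.48·18.071163 = 26.745322 m
RSL: p² = d² − 2 + 2cos(α−β) − 2d(sin α + sin β) = 134.923427; p = √p² = 11.615654; φ = atan2(cos α + cos β, d − sin α − sin β) − atan2(2, p) = -0.101123 rad; t = (α − φ) mod 2π = 5.316675 rad, q = (β − φ) mod 2π = 1.330343 rad → L = 1.48·(5.316675 + 11.615654 + 1.330343) = 1.48·18.262672 = 27.028754 m
RLR: c = (6 − d² + 2cos(α−β) + 2d(sin α − sin β))/8 = -22.268021, |c| > 1 → infeasible
LRL: c = (6 − d² + 2cos(α−β) − 2d(sin α − sin β))/8 = -11.517946, |c| > 1 → infeasible
Shortest: LSL with L = 18.209963 m ≈ 18.2100 m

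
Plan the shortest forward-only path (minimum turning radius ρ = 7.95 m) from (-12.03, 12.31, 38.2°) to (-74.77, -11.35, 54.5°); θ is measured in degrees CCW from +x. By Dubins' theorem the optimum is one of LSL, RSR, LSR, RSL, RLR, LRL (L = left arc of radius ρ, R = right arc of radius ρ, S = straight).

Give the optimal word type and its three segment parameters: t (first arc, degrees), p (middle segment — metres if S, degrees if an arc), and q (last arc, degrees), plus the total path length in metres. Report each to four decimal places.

LSR: t = 190.6030°, p = 59.8003 m, q = 174.3030°, L = 110.4324 m

Let ψ = atan2(Δy, Δx) = atan2(-23.66, -62.74) = -159.3379° be the start→goal bearing.
Normalize: d = |goal − start| / ρ = 67.052988/7.95 = 8.434338, α = (θ_start − ψ) mod 360° = 197.5379° = 3.447688 rad, β = (θ_goal − ψ) mod 360° = 213.8379° = 3.732176 rad.
Common terms: sin α = -0.301337, cos α = -0.953518, sin β = -0.556846, cos β = -0.830616, cos(α−β) = 0.959805, d² = 71.138059. Work in radians in the unit-radius frame; every candidate has L = ρ·(t + p + q).
LSL: p² = 2 + d² − 2cos(α−β) + 2d(sin α − sin β) = 75.528539; p = √p² = 8.690716; φ = atan2(cos β − cos α, d + sin α − sin β) = 0.014142 rad; t = (φ − α) mod 2π = 2.849640 rad, q = (β − φ) mod 2π = 3.718034 rad → L = 7.95·(2.849640 + 8.690716 + 3.718034) = 7.95·15.258390 = 121.304198 m
RSR: p² = 2 + d² − 2cos(α−β) + 2d(sin β − sin α) = 66.908359; p = √p² = 8.179753; φ = atan2(cos α − cos β, d − sin α + sin β) = -0.015026 rad; t = (α − φ) mod 2π = 3.462713 rad, q = (φ − β) mod 2π = 2.535983 rad → L = 7.95·(3.462713 + 8.179753 + 2.535983) = 7.95·14.178450 = 112.718675 m
LSR: p² = d² − 2 + 2cos(α−β) + 2d(sin α + sin β) = 56.581256; p = √p² = 7.522051; φ = atan2(−cos α − cos β, d + sin α + sin β) − atan2(−2, p) = 0.491152 rad; t = (φ − α) mod 2π = 3.326650 rad, q = (φ − β) mod 2π = 3.042161 rad → L = 7.95·(3.326650 + 7.522051 + 3.042161) = 7.95·13.890862 = 110.432351 m
RSL: p² = d² − 2 + 2cos(α−β) − 2d(sin α + sin β) = 85.534084; p = √p² = 9.248464; φ = atan2(cos α + cos β, d − sin α − sin β) − atan2(2, p) = -0.402661 rad; t = (α − φ) mod 2π = 3.850349 rad, q = (β − φ) mod 2π = 4.134837 rad → L = 7.95·(3.850349 + 9.248464 + 4.134837) = 7.95·17.233650 = 137.007515 m
RLR: c = (6 − d² + 2cos(α−β) + 2d(sin α − sin β))/8 = -7.363545, |c| > 1 → infeasible
LRL: c = (6 − d² + 2cos(α−β) − 2d(sin α − sin β))/8 = -8.441067, |c| > 1 → infeasible
Shortest: LSR with L = 110.432351 m ≈ 110.4324 m
Convert LSR to answer units (arcs ×180/π): t = 3.326650·180/π = 190.6030°, p = ρ·p = 7.95·7.522051 = 59.8003 m, q = 3.042161·180/π = 174.3030°, L = 110.4324 m.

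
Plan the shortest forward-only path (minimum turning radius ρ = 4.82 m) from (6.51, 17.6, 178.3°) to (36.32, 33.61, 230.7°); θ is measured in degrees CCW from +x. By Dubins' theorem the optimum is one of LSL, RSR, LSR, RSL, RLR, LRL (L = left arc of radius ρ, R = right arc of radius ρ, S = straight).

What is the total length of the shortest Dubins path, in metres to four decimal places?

Let ψ = atan2(Δy, Δx) = atan2(16.01, 29.81) = 28.2388° be the start→goal bearing.
Normalize: d = |goal − start| / ρ = 33.837201/4.82 = 7.020166, α = (θ_start − ψ) mod 360° = 150.0612° = 2.619062 rad, β = (θ_goal − ψ) mod 360° = 202.4612° = 3.533614 rad.
Common terms: sin α = 0.499075, cos α = -0.866559, sin β = -0.382057, cos β = -0.924139, cos(α−β) = 0.610145, d² = 49.282734. Work in radians in the unit-radius frame; every candidate has L = ρ·(t + p + q).
LSL: p² = 2 + d² − 2cos(α−β) + 2d(sin α − sin β) = 62.433835; p = √p² = 7.901508; φ = atan2(cos β − cos α, d + sin α − sin β) = -0.007287 rad; t = (φ − α) mod 2π = 3.656836 rad, q = (β − φ) mod 2π = 3.540901 rad → L = 4.82·(3.656836 + 7.901508 + 3.540901) = 4.82·15.099246 = 72.778367 m
RSR: p² = 2 + d² − 2cos(α−β) + 2d(sin β − sin α) = 37.691053; p = √p² = 6.139304; φ = atan2(cos α − cos β, d − sin α + sin β) = 0.009379 rad; t = (α − φ) mod 2π = 2.609683 rad, q = (φ − β) mod 2π = 2.758950 rad → L = 4.82·(2.609683 + 6.139304 + 2.758950) = 4.82·11.507937 = 55.468255 m
LSR: p² = d² − 2 + 2cos(α−β) + 2d(sin α + sin β) = 50.145994; p = √p² = 7.081384; φ = atan2(−cos α − cos β, d + sin α + sin β) − atan2(−2, p) = 0.521084 rad; t = (φ − α) mod 2π = 4.185208 rad, q = (φ − β) mod 2π = 3.270655 rad → L = 4.82·(4.185208 + 7.081384 + 3.270655) = 4.82·14.537246 = 70.069527 m
RSL: p² = d² − 2 + 2cos(α−β) − 2d(sin α + sin β) = 46.860056; p = √p² = 6.845441; φ = atan2(cos α + cos β, d − sin α − sin β) − atan2(2, p) = -0.538062 rad; t = (α − φ) mod 2π = 3.157124 rad, q = (β − φ) mod 2π = 4.071676 rad → L = 4.82·(3.157124 + 6.845441 + 4.071676) = 4.82·14.074241 = 67.837841 m
RLR: c = (6 − d² + 2cos(α−β) + 2d(sin α − sin β))/8 = -3.711382, |c| > 1 → infeasible
LRL: c = (6 − d² + 2cos(α−β) − 2d(sin α − sin β))/8 = -6.804229, |c| > 1 → infeasible
Shortest: RSR with L = 55.468255 m ≈ 55.4683 m

55.4683 m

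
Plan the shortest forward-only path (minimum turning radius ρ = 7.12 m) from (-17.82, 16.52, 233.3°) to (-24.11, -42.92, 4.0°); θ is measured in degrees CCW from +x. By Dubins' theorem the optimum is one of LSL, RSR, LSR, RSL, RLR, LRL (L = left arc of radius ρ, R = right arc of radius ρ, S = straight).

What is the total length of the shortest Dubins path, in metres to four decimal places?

Let ψ = atan2(Δy, Δx) = atan2(-59.44, -6.29) = -96.0406° be the start→goal bearing.
Normalize: d = |goal − start| / ρ = 59.771881/7.12 = 8.394927, α = (θ_start − ψ) mod 360° = 329.3406° = 5.748078 rad, β = (θ_goal − ψ) mod 360° = 100.0406° = 1.746038 rad.
Common terms: sin α = -0.509933, cos α = 0.860214, sin β = 0.984684, cos β = -0.174346, cos(α−β) = -0.652098, d² = 70.474800. Work in radians in the unit-radius frame; every candidate has L = ρ·(t + p + q).
LSL: p² = 2 + d² − 2cos(α−β) + 2d(sin α − sin β) = 48.684584; p = √p² = 6.977434; φ = atan2(cos β − cos α, d + sin α − sin β) = -0.148821 rad; t = (φ − α) mod 2π = 0.386286 rad, q = (β − φ) mod 2π = 1.894859 rad → L = 7.12·(0.386286 + 6.977434 + 1.894859) = 7.12·9.258579 = 65.921084 m
RSR: p² = 2 + d² − 2cos(α−β) + 2d(sin β − sin α) = 98.873409; p = √p² = 9.943511; φ = atan2(cos α − cos β, d − sin α + sin β) = 0.104232 rad; t = (α − φ) mod 2π = 5.643846 rad, q = (φ − β) mod 2π = 4.641380 rad → L = 7.12·(5.643846 + 9.943511 + 4.641380) = 7.12·20.228736 = 144.028602 m
LSR: p² = d² − 2 + 2cos(α−β) + 2d(sin α + sin β) = 75.141606; p = √p² = 8.668426; φ = atan2(−cos α − cos β, d + sin α + sin β) − atan2(−2, p) = 0.149581 rad; t = (φ − α) mod 2π = 0.684688 rad, q = (φ − β) mod 2π = 4.686728 rad → L = 7.12·(0.684688 + 8.668426 + 4.686728) = 7.12·14.039842 = 99.963672 m
RSL: p² = d² − 2 + 2cos(α−β) − 2d(sin α + sin β) = 59.199601; p = √p² = 7.694128; φ = atan2(cos α + cos β, d − sin α − sin β) − atan2(2, p) = -0.167928 rad; t = (α − φ) mod 2π = 5.916007 rad, q = (β − φ) mod 2π = 1.913967 rad → L = 7.12·(5.916007 + 7.694128 + 1.913967) = 7.12·15.524101 = 110.531597 m
RLR: c = (6 − d² + 2cos(α−β) + 2d(sin α − sin β))/8 = -11.359176, |c| > 1 → infeasible
LRL: c = (6 − d² + 2cos(α−β) − 2d(sin α − sin β))/8 = -5.085573, |c| > 1 → infeasible
Shortest: LSL with L = 65.921084 m ≈ 65.9211 m

65.9211 m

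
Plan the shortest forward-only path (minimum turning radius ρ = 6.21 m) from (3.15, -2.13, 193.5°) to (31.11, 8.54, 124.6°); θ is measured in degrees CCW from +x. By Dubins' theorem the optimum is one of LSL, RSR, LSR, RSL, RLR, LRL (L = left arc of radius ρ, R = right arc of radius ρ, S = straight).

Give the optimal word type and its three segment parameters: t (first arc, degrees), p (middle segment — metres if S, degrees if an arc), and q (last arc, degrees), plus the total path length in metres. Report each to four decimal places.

Let ψ = atan2(Δy, Δx) = atan2(10.67, 27.96) = 20.8877° be the start→goal bearing.
Normalize: d = |goal − start| / ρ = 29.926752/6.21 = 4.819123, α = (θ_start − ψ) mod 360° = 172.6123° = 3.012653 rad, β = (θ_goal − ψ) mod 360° = 103.7123° = 1.810121 rad.
Common terms: sin α = 0.128582, cos α = -0.991699, sin β = 0.971498, cos β = -0.237047, cos(α−β) = 0.359997, d² = 23.223944. Work in radians in the unit-radius frame; every candidate has L = ρ·(t + p + q).
LSL: p² = 2 + d² − 2cos(α−β) + 2d(sin α − sin β) = 16.379721; p = √p² = 4.047187; φ = atan2(cos β − cos α, d + sin α − sin β) = 0.187561 rad; t = (φ − α) mod 2π = 3.458093 rad, q = (β − φ) mod 2π = 1.622560 rad → L = 6.21·(3.458093 + 4.047187 + 1.622560) = 6.21·9.127840 = 56.683888 m
RSR: p² = 2 + d² − 2cos(α−β) + 2d(sin β − sin α) = 32.628179; p = √p² = 5.712108; φ = atan2(cos α − cos β, d − sin α + sin β) = -0.132502 rad; t = (α − φ) mod 2π = 3.145155 rad, q = (φ − β) mod 2π = 4.340562 rad → L = 6.21·(3.145155 + 5.712108 + 4.340562) = 6.21·13.197825 = 81.958495 m
LSR: p² = d² − 2 + 2cos(α−β) + 2d(sin α + sin β) = 32.546785; p = √p² = 5.704979; φ = atan2(−cos α − cos β, d + sin α + sin β) − atan2(−2, p) = 0.541863 rad; t = (φ − α) mod 2π = 3.812395 rad, q = (φ − β) mod 2π = 5.014927 rad → L = 6.21·(3.812395 + 5.704979 + 5.014927) = 6.21·14.532300 = 90.245586 m
RSL: p² = d² − 2 + 2cos(α−β) − 2d(sin α + sin β) = 11.341091; p = √p² = 3.367654; φ = atan2(cos α + cos β, d − sin α − sin β) − atan2(2, p) = -0.855013 rad; t = (α − φ) mod 2π = 3.867667 rad, q = (β − φ) mod 2π = 2.665135 rad → L = 6.21·(3.867667 + 3.367654 + 2.665135) = 6.21·9.900455 = 61.481824 m
RLR: c = (6 − d² + 2cos(α−β) + 2d(sin α − sin β))/8 = -3.078522, |c| > 1 → infeasible
LRL: c = (6 − d² + 2cos(α−β) − 2d(sin α − sin β))/8 = -1.047465, |c| > 1 → infeasible
Shortest: LSL with L = 56.683888 m ≈ 56.6839 m
Convert LSL to answer units (arcs ×180/π): t = 3.458093·180/π = 198.1341°, p = ρ·p = 6.21·4.047187 = 25.1330 m, q = 1.622560·180/π = 92.9659°, L = 56.6839 m.

LSL: t = 198.1341°, p = 25.1330 m, q = 92.9659°, L = 56.6839 m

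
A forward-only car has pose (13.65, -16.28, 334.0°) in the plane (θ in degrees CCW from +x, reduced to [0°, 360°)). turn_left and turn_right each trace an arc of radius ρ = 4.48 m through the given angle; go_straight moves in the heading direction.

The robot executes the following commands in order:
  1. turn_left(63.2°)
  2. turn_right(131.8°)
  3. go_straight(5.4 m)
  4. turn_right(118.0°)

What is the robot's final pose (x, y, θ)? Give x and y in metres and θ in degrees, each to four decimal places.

(18.1843, -28.5471, 147.4000°)

set_pose: (x, y, θ) = (13.6500, -16.2800, 334.0000°), ρ = 4.48
turn_left(63.2°): centre at ρ to the left, rotate +63.2° → (18.3225, -15.8219, 397.2000° ≡ 37.2000°)
turn_right(131.8°): centre at ρ to the right, rotate −131.8° → (25.4967, -19.7496, -94.6000° ≡ 265.4000°)
go_straight(5.4): x += 5.4·cos θ, y += 5.4·sin θ → (25.0636, -25.1322, 265.4000°)
turn_right(118.0°): centre at ρ to the right, rotate −118.0° → (18.1843, -28.5471, 147.4000°)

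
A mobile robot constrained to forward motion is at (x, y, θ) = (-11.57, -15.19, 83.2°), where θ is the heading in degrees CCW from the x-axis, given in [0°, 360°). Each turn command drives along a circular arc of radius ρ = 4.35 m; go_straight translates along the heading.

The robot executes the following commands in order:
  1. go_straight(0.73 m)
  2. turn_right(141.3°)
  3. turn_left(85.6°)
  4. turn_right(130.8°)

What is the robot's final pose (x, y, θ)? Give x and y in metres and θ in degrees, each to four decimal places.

set_pose: (x, y, θ) = (-11.5700, -15.1900, 83.2000°), ρ = 4.35
go_straight(0.73): x += 0.73·cos θ, y += 0.73·sin θ → (-11.4836, -14.4651, 83.2000°)
turn_right(141.3°): centre at ρ to the right, rotate −141.3° → (-3.4711, -12.6815, -58.1000° ≡ 301.9000°)
turn_left(85.6°): centre at ρ to the left, rotate +85.6° → (2.2305, -14.2413, 387.5000° ≡ 27.5000°)
turn_right(130.8°): centre at ρ to the right, rotate −130.8° → (8.4724, -19.1005, -103.3000° ≡ 256.7000°)

(8.4724, -19.1005, 256.7000°)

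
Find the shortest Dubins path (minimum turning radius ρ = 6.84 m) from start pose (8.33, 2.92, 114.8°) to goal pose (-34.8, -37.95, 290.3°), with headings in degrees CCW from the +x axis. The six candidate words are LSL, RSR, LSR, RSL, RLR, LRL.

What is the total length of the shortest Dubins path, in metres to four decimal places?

Let ψ = atan2(Δy, Δx) = atan2(-40.87, -43.13) = -136.5412° be the start→goal bearing.
Normalize: d = |goal − start| / ρ = 59.418463/6.84 = 8.686910, α = (θ_start − ψ) mod 360° = 251.3412° = 4.386731 rad, β = (θ_goal − ψ) mod 360° = 66.8412° = 1.166598 rad.
Common terms: sin α = -0.947440, cos α = -0.319932, sin β = 0.919418, cos β = 0.393282, cos(α−β) = -0.996917, d² = 75.462403. Work in radians in the unit-radius frame; every candidate has L = ρ·(t + p + q).
LSL: p² = 2 + d² − 2cos(α−β) + 2d(sin α − sin β) = 47.021776; p = √p² = 6.857243; φ = atan2(cos β − cos α, d + sin α − sin β) = 0.104197 rad; t = (φ − α) mod 2π = 2.000652 rad, q = (β − φ) mod 2π = 1.062401 rad → L = 6.84·(2.000652 + 6.857243 + 1.062401) = 6.84·9.920295 = 67.854821 m
RSR: p² = 2 + d² − 2cos(α−β) + 2d(sin β − sin α) = 111.890699; p = √p² = 10.577840; φ = atan2(cos α − cos β, d − sin α + sin β) = -0.067476 rad; t = (α − φ) mod 2π = 4.454207 rad, q = (φ − β) mod 2π = 5.049111 rad → L = 6.84·(4.454207 + 10.577840 + 5.049111) = 6.84·20.081158 = 137.355119 m
LSR: p² = d² − 2 + 2cos(α−β) + 2d(sin α + sin β) = 70.981715; p = √p² = 8.425065; φ = atan2(−cos α − cos β, d + sin α + sin β) − atan2(−2, p) = 0.224602 rad; t = (φ − α) mod 2π = 2.121057 rad, q = (φ − β) mod 2π = 5.341189 rad → L = 6.84·(2.121057 + 8.425065 + 5.341189) = 6.84·15.887310 = 108.669202 m
RSL: p² = d² − 2 + 2cos(α−β) − 2d(sin α + sin β) = 71.955422; p = √p² = 8.482654; φ = atan2(cos α + cos β, d − sin α − sin β) − atan2(2, p) = -0.223130 rad; t = (α − φ) mod 2π = 4.609861 rad, q = (β − φ) mod 2π = 1.389729 rad → L = 6.84·(4.609861 + 8.482654 + 1.389729) = 6.84·14.482244 = 99.058547 m
RLR: c = (6 − d² + 2cos(α−β) + 2d(sin α − sin β))/8 = -12.986337, |c| > 1 → infeasible
LRL: c = (6 − d² + 2cos(α−β) − 2d(sin α − sin β))/8 = -4.877722, |c| > 1 → infeasible
Shortest: LSL with L = 67.854821 m ≈ 67.8548 m

67.8548 m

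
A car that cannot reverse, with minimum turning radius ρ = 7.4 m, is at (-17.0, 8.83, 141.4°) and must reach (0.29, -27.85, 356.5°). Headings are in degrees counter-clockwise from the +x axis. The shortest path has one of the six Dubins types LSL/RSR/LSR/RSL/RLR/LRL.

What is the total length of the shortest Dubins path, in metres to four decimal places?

Let ψ = atan2(Δy, Δx) = atan2(-36.68, 17.29) = -64.7620° be the start→goal bearing.
Normalize: d = |goal − start| / ρ = 40.550789/7.4 = 5.479836, α = (θ_start − ψ) mod 360° = 206.1620° = 3.598206 rad, β = (θ_goal − ψ) mod 360° = 61.2620° = 1.069224 rad.
Common terms: sin α = -0.440911, cos α = -0.897551, sin β = 0.876828, cos β = 0.480805, cos(α−β) = -0.818150, d² = 30.028607. Work in radians in the unit-radius frame; every candidate has L = ρ·(t + p + q).
LSL: p² = 2 + d² − 2cos(α−β) + 2d(sin α − sin β) = 19.222920; p = √p² = 4.384395; φ = atan2(cos β − cos α, d + sin α − sin β) = 0.319801 rad; t = (φ − α) mod 2π = 3.004780 rad, q = (β − φ) mod 2π = 0.749423 rad → L = 7.4·(3.004780 + 4.384395 + 0.749423) = 7.4·8.138598 = 60.225627 m
RSR: p² = 2 + d² − 2cos(α−β) + 2d(sin β − sin α) = 48.106892; p = √p² = 6.935913; φ = atan2(cos α − cos β, d − sin α + sin β) = -0.200059 rad; t = (α − φ) mod 2π = 3.798265 rad, q = (φ − β) mod 2π = 5.013902 rad → L = 7.4·(3.798265 + 6.935913 + 5.013902) = 7.4·15.748081 = 116.535796 m
LSR: p² = d² − 2 + 2cos(α−β) + 2d(sin α + sin β) = 31.169811; p = √p² = 5.582993; φ = atan2(−cos α − cos β, d + sin α + sin β) − atan2(−2, p) = 0.414319 rad; t = (φ − α) mod 2π = 3.099298 rad, q = (φ − β) mod 2π = 5.628280 rad → L = 7.4·(3.099298 + 5.582993 + 5.628280) = 7.4·14.310572 = 105.898230 m
RSL: p² = d² − 2 + 2cos(α−β) − 2d(sin α + sin β) = 21.614804; p = √p² = 4.649172; φ = atan2(cos α + cos β, d − sin α − sin β) − atan2(2, p) = -0.488690 rad; t = (α − φ) mod 2π = 4.086896 rad, q = (β − φ) mod 2π = 1.557914 rad → L = 7.4·(4.086896 + 4.649172 + 1.557914) = 7.4·10.293982 = 76.175466 m
RLR: c = (6 − d² + 2cos(α−β) + 2d(sin α − sin β))/8 = -5.013361, |c| > 1 → infeasible
LRL: c = (6 − d² + 2cos(α−β) − 2d(sin α − sin β))/8 = -1.402865, |c| > 1 → infeasible
Shortest: LSL with L = 60.225627 m ≈ 60.2256 m

60.2256 m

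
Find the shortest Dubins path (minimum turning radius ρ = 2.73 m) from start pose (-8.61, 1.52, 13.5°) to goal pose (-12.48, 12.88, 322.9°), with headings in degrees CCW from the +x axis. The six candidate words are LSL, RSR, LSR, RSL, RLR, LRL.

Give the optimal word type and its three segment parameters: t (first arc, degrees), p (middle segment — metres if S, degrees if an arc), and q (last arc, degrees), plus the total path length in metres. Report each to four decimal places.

Let ψ = atan2(Δy, Δx) = atan2(11.36, -3.87) = 108.8124° be the start→goal bearing.
Normalize: d = |goal − start| / ρ = 12.001104/2.73 = 4.396009, α = (θ_start − ψ) mod 360° = 264.6876° = 4.619670 rad, β = (θ_goal − ψ) mod 360° = 214.0876° = 3.736534 rad.
Common terms: sin α = -0.995705, cos α = -0.092586, sin β = -0.560460, cos β = -0.828182, cos(α−β) = 0.634731, d² = 19.324894. Work in radians in the unit-radius frame; every candidate has L = ρ·(t + p + q).
LSL: p² = 2 + d² − 2cos(α−β) + 2d(sin α − sin β) = 16.228753; p = √p² = 4.028493; φ = atan2(cos β − cos α, d + sin α − sin β) = -0.183628 rad; t = (φ − α) mod 2π = 1.479886 rad, q = (β − φ) mod 2π = 3.920162 rad → L = 2.73·(1.479886 + 4.028493 + 3.920162) = 2.73·9.428541 = 25.739918 m
RSR: p² = 2 + d² − 2cos(α−β) + 2d(sin β − sin α) = 23.882112; p = √p² = 4.886933; φ = atan2(cos α − cos β, d − sin α + sin β) = 0.151097 rad; t = (α − φ) mod 2π = 4.468573 rad, q = (φ − β) mod 2π = 2.697749 rad → L = 2.73·(4.468573 + 4.886933 + 2.697749) = 2.73·12.053255 = 32.905385 m
LSR: p² = d² − 2 + 2cos(α−β) + 2d(sin α + sin β) = 4.912527; p = √p² = 2.216422; φ = atan2(−cos α − cos β, d + sin α + sin β) − atan2(−2, p) = 1.047652 rad; t = (φ − α) mod 2π = 2.711167 rad, q = (φ − β) mod 2π = 3.594303 rad → L = 2.73·(2.711167 + 2.216422 + 3.594303) = 2.73·8.521892 = 23.264765 m
RSL: p² = d² − 2 + 2cos(α−β) − 2d(sin α + sin β) = 32.276182; p = √p² = 5.681213; φ = atan2(cos α + cos β, d − sin α − sin β) − atan2(2, p) = -0.491967 rad; t = (α − φ) mod 2π = 5.111637 rad, q = (β − φ) mod 2π = 4.228500 rad → L = 2.73·(5.111637 + 5.681213 + 4.228500) = 2.73·15.021350 = 41.008286 m
RLR: c = (6 − d² + 2cos(α−β) + 2d(sin α − sin β))/8 = -1.985264, |c| > 1 → infeasible
LRL: c = (6 − d² + 2cos(α−β) − 2d(sin α − sin β))/8 = -1.028594, |c| > 1 → infeasible
Shortest: LSR with L = 23.264765 m ≈ 23.2648 m
Convert LSR to answer units (arcs ×180/π): t = 2.711167·180/π = 155.3384°, p = ρ·p = 2.73·2.216422 = 6.0508 m, q = 3.594303·180/π = 205.9384°, L = 23.2648 m.

LSR: t = 155.3384°, p = 6.0508 m, q = 205.9384°, L = 23.2648 m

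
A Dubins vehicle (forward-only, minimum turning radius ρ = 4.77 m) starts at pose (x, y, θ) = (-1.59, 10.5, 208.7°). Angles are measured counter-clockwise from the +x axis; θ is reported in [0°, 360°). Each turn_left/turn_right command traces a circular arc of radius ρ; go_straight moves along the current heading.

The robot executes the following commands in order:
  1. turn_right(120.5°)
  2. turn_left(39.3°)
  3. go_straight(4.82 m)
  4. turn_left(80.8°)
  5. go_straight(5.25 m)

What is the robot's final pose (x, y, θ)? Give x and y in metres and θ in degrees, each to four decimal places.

(-23.2341, 20.5185, 208.3000°)

set_pose: (x, y, θ) = (-1.5900, 10.5000, 208.7000°), ρ = 4.77
turn_right(120.5°): centre at ρ to the right, rotate −120.5° → (-8.6483, 14.8338, 88.2000°)
turn_left(39.3°): centre at ρ to the left, rotate +39.3° → (-9.6317, 17.8874, 127.5000°)
go_straight(4.82): x += 4.82·cos θ, y += 4.82·sin θ → (-12.5659, 21.7114, 127.5000°)
turn_left(80.8°): centre at ρ to the left, rotate +80.8° → (-18.6116, 23.0075, 208.3000°)
go_straight(5.25): x += 5.25·cos θ, y += 5.25·sin θ → (-23.2341, 20.5185, 208.3000°)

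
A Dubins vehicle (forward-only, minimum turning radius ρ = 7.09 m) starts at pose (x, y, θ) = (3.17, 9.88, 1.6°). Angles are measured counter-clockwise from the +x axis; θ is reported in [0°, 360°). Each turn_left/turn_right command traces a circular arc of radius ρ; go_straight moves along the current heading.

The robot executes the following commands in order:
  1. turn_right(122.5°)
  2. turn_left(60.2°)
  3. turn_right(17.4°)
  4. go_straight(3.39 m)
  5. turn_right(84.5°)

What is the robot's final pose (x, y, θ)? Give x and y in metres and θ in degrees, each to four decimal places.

(5.9886, -21.5114, 197.4000°)

set_pose: (x, y, θ) = (3.1700, 9.8800, 1.6000°), ρ = 7.09
turn_right(122.5°): centre at ρ to the right, rotate −122.5° → (9.4516, -0.8482, -120.9000° ≡ 239.1000°)
turn_left(60.2°): centre at ρ to the left, rotate +60.2° → (9.3524, -7.9590, 299.3000°)
turn_right(17.4°): centre at ρ to the right, rotate −17.4° → (10.1070, -9.9667, 281.9000°)
go_straight(3.39): x += 3.39·cos θ, y += 3.39·sin θ → (10.8060, -13.2839, 281.9000°)
turn_right(84.5°): centre at ρ to the right, rotate −84.5° → (5.9886, -21.5114, 197.4000°)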